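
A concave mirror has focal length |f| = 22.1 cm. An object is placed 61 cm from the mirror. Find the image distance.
f = +22.1 cm (concave); 1/di = 1/f − 1/do → di = 34.66 cm (real image, in front of mirror)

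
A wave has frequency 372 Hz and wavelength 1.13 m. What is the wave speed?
v = fλ = 420.4 m/s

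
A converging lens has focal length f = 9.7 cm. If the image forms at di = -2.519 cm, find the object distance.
1/do = 1/f − 1/di → do = 2 cm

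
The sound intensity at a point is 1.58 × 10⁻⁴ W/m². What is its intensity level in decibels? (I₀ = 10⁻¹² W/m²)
β = 10·log₁₀(I/I₀) = 81.99 dB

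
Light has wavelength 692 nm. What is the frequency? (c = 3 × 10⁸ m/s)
f = c/λ = 4.335 × 10¹⁴ Hz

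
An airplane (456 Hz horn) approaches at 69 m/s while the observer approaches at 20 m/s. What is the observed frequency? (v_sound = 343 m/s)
f_obs = f·(v + v_o)/(v − v_s) = 604.1 Hz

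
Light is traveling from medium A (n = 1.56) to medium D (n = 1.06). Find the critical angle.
θc = arcsin(n₂/n₁) = 42.8°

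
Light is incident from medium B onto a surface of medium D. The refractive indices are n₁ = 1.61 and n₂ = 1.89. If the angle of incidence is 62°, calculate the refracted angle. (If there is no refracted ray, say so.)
sin θ₂ = (n₁/n₂)·sin θ₁ = 0.7521 → θ₂ = 48.78°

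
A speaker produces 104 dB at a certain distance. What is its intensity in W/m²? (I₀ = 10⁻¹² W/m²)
I = I₀·10^(β/10) = 2.51 × 10⁻² W/m²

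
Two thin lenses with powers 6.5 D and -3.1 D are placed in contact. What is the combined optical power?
P_total = P₁ + P₂ = 3.4 D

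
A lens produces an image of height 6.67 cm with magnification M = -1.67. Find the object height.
ho = |hi|/|M| = 3.994 cm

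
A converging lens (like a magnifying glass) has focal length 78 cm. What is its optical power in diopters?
P = 1/f = 1.282 D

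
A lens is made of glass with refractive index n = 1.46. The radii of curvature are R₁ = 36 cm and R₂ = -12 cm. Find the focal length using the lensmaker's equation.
1/f = (n − 1)(1/R₁ − 1/R₂) → f = 19.57 cm (converging lens)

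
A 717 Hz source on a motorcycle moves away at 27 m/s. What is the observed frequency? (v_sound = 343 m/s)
f_obs = f·v/(v + v_s) = 664.7 Hz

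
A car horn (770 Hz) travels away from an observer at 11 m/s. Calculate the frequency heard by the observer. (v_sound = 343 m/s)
f_obs = f·v/(v + v_s) = 746.1 Hz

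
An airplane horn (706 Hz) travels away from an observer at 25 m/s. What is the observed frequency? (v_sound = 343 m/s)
f_obs = f·v/(v + v_s) = 658 Hz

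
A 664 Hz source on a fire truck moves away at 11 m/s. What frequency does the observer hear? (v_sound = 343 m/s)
f_obs = f·v/(v + v_s) = 643.4 Hz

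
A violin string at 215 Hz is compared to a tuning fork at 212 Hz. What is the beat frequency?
3 Hz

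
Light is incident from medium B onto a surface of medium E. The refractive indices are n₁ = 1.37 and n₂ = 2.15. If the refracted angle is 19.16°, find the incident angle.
sin θ₁ = (n₂/n₁)·sin θ₂ → θ₁ = 31°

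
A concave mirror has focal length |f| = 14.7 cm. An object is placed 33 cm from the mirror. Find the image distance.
f = +14.7 cm (concave); 1/di = 1/f − 1/do → di = 26.51 cm (real image, in front of mirror)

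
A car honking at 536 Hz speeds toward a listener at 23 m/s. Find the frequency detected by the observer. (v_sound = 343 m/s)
f_obs = f·v/(v − v_s) = 574.5 Hz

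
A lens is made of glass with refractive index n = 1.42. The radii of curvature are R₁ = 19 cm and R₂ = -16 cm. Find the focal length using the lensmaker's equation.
1/f = (n − 1)(1/R₁ − 1/R₂) → f = 20.68 cm (converging lens)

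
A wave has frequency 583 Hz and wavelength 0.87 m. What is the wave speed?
v = fλ = 507.2 m/s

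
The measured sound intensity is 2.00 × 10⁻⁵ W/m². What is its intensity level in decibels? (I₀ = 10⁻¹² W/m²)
β = 10·log₁₀(I/I₀) = 73.01 dB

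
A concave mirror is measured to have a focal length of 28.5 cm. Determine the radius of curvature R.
R = 2|f| = 57 cm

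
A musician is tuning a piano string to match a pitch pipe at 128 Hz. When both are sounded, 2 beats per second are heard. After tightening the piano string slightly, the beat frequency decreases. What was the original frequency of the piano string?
126 Hz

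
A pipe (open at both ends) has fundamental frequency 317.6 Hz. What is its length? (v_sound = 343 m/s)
L = v/(2f₁) = 0.54 m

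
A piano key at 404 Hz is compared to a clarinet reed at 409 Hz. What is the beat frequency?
5 Hz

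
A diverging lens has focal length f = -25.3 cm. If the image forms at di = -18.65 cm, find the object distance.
1/do = 1/f − 1/di → do = 70.95 cm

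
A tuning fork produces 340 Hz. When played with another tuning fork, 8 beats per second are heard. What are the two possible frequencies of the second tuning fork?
f₂ = 340 ± 8 Hz → 348 Hz or 332 Hz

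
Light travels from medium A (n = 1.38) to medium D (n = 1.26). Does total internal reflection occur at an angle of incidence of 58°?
θc = arcsin(n₂/n₁) = 65.93°; 58° < θc, so no — the ray refracts.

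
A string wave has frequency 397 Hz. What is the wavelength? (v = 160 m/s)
λ = v/f = 0.403 m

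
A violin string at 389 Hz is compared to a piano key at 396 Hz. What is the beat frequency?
7 Hz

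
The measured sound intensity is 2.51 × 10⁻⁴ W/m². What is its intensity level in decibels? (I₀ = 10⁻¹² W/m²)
β = 10·log₁₀(I/I₀) = 84 dB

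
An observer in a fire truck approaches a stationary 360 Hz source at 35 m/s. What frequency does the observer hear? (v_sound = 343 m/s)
f_obs = f·(v + v_o)/v = 396.7 Hz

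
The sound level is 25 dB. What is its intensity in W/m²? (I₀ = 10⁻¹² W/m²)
I = I₀·10^(β/10) = 3.16 × 10⁻¹⁰ W/m²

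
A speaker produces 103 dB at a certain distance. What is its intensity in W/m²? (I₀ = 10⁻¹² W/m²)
I = I₀·10^(β/10) = 2.00 × 10⁻² W/m²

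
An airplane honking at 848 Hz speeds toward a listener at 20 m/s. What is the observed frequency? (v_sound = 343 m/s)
f_obs = f·v/(v − v_s) = 900.5 Hz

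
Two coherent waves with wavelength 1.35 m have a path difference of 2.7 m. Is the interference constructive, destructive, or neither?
constructive — path difference = 2λ, a whole number of wavelengths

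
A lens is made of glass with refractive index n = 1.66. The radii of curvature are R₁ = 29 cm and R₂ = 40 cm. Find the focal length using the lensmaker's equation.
1/f = (n − 1)(1/R₁ − 1/R₂) → f = 159.8 cm (converging lens)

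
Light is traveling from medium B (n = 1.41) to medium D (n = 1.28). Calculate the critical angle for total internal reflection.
θc = arcsin(n₂/n₁) = 65.2°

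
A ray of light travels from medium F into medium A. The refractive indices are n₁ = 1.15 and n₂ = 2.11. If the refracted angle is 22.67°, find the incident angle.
sin θ₁ = (n₂/n₁)·sin θ₂ → θ₁ = 45°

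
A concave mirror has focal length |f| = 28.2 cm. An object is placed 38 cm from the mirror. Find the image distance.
f = +28.2 cm (concave); 1/di = 1/f − 1/do → di = 109.3 cm (real image, in front of mirror)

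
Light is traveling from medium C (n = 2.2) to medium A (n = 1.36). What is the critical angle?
θc = arcsin(n₂/n₁) = 38.18°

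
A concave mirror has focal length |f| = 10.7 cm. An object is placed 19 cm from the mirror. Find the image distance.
f = +10.7 cm (concave); 1/di = 1/f − 1/do → di = 24.49 cm (real image, in front of mirror)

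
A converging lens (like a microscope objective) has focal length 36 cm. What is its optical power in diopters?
P = 1/f = 2.778 D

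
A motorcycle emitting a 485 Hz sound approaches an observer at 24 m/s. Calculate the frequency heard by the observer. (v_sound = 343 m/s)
f_obs = f·v/(v − v_s) = 521.5 Hz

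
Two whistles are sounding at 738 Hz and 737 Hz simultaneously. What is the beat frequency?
1 Hz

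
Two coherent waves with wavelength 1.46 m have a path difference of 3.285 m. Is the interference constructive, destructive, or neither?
neither (partial) — path difference = 2.25λ, neither a whole number of wavelengths nor an odd multiple of λ/2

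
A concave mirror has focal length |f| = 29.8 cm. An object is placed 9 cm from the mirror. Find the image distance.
f = +29.8 cm (concave); 1/di = 1/f − 1/do → di = -12.89 cm (virtual image, behind mirror)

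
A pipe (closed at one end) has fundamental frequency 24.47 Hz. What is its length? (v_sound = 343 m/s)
L = v/(4f₁) = 3.504 m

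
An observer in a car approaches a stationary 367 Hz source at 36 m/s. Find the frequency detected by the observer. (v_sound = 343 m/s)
f_obs = f·(v + v_o)/v = 405.5 Hz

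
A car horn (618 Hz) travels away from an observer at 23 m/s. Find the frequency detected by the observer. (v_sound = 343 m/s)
f_obs = f·v/(v + v_s) = 579.2 Hz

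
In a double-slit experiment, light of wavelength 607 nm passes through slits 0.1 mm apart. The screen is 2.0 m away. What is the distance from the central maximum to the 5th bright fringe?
y = mλL/d = 60.7 mm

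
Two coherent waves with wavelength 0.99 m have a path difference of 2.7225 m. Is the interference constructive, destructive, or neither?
neither (partial) — path difference = 2.75λ, neither a whole number of wavelengths nor an odd multiple of λ/2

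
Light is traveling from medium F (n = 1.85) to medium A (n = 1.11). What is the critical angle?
θc = arcsin(n₂/n₁) = 36.87°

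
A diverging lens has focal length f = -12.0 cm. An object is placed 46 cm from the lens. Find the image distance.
1/di = 1/f − 1/do → di = -9.517 cm (virtual image)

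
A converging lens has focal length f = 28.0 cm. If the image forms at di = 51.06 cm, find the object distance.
1/do = 1/f − 1/di → do = 62 cm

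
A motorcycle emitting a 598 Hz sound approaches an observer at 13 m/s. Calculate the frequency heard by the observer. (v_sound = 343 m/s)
f_obs = f·v/(v − v_s) = 621.6 Hz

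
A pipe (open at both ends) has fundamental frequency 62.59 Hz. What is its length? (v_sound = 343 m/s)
L = v/(2f₁) = 2.74 m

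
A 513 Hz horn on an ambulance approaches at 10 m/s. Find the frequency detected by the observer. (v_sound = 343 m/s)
f_obs = f·v/(v − v_s) = 528.4 Hz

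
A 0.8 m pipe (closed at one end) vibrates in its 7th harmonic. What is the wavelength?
λₙ = 4L/n = 0.4571 m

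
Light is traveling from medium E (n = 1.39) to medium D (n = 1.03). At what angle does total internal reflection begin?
θc = arcsin(n₂/n₁) = 47.82°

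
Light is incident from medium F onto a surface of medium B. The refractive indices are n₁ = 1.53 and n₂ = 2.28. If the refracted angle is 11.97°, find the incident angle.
sin θ₁ = (n₂/n₁)·sin θ₂ → θ₁ = 18°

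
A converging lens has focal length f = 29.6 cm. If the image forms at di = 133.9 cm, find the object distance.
1/do = 1/f − 1/di → do = 38 cm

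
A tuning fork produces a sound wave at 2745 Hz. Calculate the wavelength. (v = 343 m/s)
λ = v/f = 0.125 m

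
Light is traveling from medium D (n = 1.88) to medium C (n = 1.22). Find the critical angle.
θc = arcsin(n₂/n₁) = 40.46°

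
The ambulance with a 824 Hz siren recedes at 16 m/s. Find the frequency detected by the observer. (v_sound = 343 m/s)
f_obs = f·v/(v + v_s) = 787.3 Hz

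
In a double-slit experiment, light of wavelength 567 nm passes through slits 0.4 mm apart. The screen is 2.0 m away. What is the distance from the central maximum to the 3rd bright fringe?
y = mλL/d = 8.505 mm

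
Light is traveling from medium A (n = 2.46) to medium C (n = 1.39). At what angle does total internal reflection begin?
θc = arcsin(n₂/n₁) = 34.41°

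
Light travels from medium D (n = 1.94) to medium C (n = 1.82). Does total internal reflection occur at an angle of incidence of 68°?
θc = arcsin(n₂/n₁) = 69.74°; 68° < θc, so no — the ray refracts.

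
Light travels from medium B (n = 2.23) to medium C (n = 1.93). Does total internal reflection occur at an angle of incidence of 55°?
θc = arcsin(n₂/n₁) = 59.94°; 55° < θc, so no — the ray refracts.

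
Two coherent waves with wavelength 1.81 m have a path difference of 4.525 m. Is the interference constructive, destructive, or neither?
destructive — path difference = 2.5λ, an odd multiple of λ/2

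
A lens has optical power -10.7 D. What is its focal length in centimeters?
f = 1/P = -9.346 cm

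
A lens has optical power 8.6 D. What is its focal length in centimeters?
f = 1/P = 11.63 cm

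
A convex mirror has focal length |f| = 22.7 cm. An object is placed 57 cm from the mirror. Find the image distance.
f = −22.7 cm (convex); 1/di = 1/f − 1/do → di = -16.23 cm (virtual image, behind mirror)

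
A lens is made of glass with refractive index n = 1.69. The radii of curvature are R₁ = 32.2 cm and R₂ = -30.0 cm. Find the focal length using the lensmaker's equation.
1/f = (n − 1)(1/R₁ − 1/R₂) → f = 22.51 cm (converging lens)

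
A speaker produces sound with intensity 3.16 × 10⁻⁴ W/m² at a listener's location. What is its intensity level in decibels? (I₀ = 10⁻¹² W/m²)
β = 10·log₁₀(I/I₀) = 85 dB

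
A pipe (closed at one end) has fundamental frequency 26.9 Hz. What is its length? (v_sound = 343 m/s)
L = v/(4f₁) = 3.188 m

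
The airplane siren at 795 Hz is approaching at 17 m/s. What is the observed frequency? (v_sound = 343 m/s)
f_obs = f·v/(v − v_s) = 836.5 Hz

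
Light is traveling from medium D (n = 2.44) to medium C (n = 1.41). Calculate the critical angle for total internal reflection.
θc = arcsin(n₂/n₁) = 35.3°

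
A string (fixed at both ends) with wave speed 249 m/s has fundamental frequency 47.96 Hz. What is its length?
L = v/(2f₁) = 2.596 m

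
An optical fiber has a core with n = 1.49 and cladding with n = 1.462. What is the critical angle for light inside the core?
θc = arcsin(n_cladding/n_core) = 78.87°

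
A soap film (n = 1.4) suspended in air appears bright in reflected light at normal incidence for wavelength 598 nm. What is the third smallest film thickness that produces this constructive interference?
2nt = (m − ½)λ with m = 3 → t = (m − ½)λ/(2n) = 533.9 nm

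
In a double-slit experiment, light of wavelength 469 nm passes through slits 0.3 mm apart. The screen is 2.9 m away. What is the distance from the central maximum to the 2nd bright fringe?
y = mλL/d = 9.067 mm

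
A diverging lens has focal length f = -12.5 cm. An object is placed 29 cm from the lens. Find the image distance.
1/di = 1/f − 1/do → di = -8.735 cm (virtual image)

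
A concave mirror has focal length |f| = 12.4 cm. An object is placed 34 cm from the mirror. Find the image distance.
f = +12.4 cm (concave); 1/di = 1/f − 1/do → di = 19.52 cm (real image, in front of mirror)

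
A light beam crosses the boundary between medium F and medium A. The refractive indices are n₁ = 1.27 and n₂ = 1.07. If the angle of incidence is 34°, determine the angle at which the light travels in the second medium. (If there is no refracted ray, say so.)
sin θ₂ = (n₁/n₂)·sin θ₁ = 0.6637 → θ₂ = 41.58°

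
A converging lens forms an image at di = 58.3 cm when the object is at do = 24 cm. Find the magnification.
M = −di/do = -2.429 (inverted image)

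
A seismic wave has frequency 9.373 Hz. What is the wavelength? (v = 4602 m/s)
λ = v/f = 491 m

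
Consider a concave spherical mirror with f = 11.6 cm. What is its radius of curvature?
R = 2|f| = 23.2 cm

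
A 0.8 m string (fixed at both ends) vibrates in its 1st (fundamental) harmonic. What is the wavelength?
λₙ = 2L/n = 1.6 m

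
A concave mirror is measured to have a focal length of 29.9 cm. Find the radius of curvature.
R = 2|f| = 59.8 cm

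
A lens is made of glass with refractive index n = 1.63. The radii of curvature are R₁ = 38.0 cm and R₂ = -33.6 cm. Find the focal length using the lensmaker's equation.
1/f = (n − 1)(1/R₁ − 1/R₂) → f = 28.31 cm (converging lens)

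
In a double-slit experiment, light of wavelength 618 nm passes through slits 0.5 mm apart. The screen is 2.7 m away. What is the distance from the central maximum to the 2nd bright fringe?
y = mλL/d = 6.674 mm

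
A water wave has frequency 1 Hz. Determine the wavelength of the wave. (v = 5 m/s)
λ = v/f = 5 m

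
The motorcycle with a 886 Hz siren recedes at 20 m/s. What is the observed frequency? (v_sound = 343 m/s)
f_obs = f·v/(v + v_s) = 837.2 Hz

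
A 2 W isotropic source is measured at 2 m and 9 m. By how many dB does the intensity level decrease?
Δβ = 20·log₁₀(r₂/r₁) = 13.06 dB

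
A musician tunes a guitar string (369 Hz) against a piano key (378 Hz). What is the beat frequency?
9 Hz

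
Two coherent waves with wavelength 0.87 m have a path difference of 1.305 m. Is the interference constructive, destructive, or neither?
destructive — path difference = 1.5λ, an odd multiple of λ/2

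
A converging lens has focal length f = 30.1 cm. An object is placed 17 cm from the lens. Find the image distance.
1/di = 1/f − 1/do → di = -39.06 cm (virtual image)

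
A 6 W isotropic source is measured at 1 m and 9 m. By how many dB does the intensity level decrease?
Δβ = 20·log₁₀(r₂/r₁) = 19.08 dB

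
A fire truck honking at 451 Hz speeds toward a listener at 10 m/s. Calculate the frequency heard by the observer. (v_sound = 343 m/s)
f_obs = f·v/(v − v_s) = 464.5 Hz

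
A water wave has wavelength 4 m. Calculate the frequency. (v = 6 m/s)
f = v/λ = 1.5 Hz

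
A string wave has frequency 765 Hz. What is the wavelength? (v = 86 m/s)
λ = v/f = 0.1124 m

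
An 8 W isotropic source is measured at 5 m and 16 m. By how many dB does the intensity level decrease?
Δβ = 20·log₁₀(r₂/r₁) = 10.1 dB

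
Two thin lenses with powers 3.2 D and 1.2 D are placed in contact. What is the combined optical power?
P_total = P₁ + P₂ = 4.4 D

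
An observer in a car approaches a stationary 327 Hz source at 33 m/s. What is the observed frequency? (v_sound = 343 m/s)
f_obs = f·(v + v_o)/v = 358.5 Hz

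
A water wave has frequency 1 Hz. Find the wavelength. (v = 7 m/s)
λ = v/f = 7 m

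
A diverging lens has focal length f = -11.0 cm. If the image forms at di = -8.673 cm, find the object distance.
1/do = 1/f − 1/di → do = 41 cm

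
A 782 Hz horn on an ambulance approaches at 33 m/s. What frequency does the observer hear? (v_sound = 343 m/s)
f_obs = f·v/(v − v_s) = 865.2 Hz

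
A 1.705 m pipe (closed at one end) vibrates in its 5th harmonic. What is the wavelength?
λₙ = 4L/n = 1.364 m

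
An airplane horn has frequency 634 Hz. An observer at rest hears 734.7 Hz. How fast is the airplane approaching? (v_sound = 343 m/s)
v_s = v·(1 − f/f_obs) = 47.01 m/s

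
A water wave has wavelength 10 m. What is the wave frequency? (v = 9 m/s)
f = v/λ = 0.9 Hz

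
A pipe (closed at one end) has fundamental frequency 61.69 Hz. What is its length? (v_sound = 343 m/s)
L = v/(4f₁) = 1.39 m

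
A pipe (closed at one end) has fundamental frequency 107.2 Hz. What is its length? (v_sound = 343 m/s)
L = v/(4f₁) = 0.7999 m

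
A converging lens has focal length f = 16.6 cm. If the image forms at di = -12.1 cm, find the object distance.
1/do = 1/f − 1/di → do = 6.999 cm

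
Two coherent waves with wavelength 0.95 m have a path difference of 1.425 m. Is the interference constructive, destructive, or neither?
destructive — path difference = 1.5λ, an odd multiple of λ/2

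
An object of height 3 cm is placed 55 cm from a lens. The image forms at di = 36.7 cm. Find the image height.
hi = (-di/do) × ho = -2.002 cm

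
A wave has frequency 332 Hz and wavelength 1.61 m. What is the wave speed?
v = fλ = 534.5 m/s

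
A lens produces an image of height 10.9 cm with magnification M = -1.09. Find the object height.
ho = |hi|/|M| = 10 cm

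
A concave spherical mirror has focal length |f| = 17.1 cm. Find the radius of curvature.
R = 2|f| = 34.2 cm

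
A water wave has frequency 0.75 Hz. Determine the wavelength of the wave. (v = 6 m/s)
λ = v/f = 8 m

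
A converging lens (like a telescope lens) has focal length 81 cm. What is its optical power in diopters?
P = 1/f = 1.235 D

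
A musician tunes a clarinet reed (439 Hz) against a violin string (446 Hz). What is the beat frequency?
7 Hz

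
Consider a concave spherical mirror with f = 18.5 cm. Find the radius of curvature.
R = 2|f| = 37 cm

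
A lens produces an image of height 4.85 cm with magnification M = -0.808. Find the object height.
ho = |hi|/|M| = 6.002 cm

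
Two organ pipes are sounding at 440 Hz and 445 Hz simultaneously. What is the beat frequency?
5 Hz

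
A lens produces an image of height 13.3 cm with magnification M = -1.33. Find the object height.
ho = |hi|/|M| = 10 cm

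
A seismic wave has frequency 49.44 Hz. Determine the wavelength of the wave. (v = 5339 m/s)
λ = v/f = 108 m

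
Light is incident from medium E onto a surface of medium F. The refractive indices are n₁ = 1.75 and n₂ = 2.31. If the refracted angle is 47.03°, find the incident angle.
sin θ₁ = (n₂/n₁)·sin θ₂ → θ₁ = 74.99°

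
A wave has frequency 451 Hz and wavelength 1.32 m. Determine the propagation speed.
v = fλ = 595.3 m/s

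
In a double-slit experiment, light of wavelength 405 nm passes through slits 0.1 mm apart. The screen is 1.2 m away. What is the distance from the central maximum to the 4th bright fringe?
y = mλL/d = 19.44 mm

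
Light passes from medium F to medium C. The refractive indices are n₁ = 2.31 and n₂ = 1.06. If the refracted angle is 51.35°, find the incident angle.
sin θ₁ = (n₂/n₁)·sin θ₂ → θ₁ = 21°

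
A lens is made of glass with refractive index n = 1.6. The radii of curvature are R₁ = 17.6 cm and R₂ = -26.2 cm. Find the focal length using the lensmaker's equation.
1/f = (n − 1)(1/R₁ − 1/R₂) → f = 17.55 cm (converging lens)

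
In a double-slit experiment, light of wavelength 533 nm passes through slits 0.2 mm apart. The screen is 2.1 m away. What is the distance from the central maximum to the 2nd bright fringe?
y = mλL/d = 11.19 mm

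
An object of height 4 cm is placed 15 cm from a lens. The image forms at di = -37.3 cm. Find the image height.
hi = (-di/do) × ho = 9.947 cm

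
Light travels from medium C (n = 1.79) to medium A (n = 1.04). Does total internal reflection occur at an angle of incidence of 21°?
θc = arcsin(n₂/n₁) = 35.52°; 21° < θc, so no — the ray refracts.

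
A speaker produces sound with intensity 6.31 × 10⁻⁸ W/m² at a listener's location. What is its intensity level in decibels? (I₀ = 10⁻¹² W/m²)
β = 10·log₁₀(I/I₀) = 48 dB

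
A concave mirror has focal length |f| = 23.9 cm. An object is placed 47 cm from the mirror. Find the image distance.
f = +23.9 cm (concave); 1/di = 1/f − 1/do → di = 48.63 cm (real image, in front of mirror)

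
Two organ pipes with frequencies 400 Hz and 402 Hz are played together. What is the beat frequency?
2 Hz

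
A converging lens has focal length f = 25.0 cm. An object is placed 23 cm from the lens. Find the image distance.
1/di = 1/f − 1/do → di = -287.5 cm (virtual image)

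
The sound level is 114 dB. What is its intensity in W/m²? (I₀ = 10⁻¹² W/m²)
I = I₀·10^(β/10) = 2.51 × 10⁻¹ W/m²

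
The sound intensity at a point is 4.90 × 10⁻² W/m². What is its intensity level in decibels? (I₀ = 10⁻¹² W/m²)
β = 10·log₁₀(I/I₀) = 106.9 dB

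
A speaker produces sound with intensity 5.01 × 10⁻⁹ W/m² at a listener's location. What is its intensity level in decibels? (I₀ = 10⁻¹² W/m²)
β = 10·log₁₀(I/I₀) = 37 dB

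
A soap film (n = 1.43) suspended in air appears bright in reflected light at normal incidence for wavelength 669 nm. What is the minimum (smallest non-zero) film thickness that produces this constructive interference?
2nt = (m − ½)λ with m = 1 → t = (m − ½)λ/(2n) = 117 nm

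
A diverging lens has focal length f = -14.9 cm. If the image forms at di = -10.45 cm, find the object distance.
1/do = 1/f − 1/di → do = 34.99 cm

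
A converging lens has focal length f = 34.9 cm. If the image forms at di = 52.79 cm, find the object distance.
1/do = 1/f − 1/di → do = 103 cm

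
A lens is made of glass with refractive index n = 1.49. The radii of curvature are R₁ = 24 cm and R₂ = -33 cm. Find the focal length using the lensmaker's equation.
1/f = (n − 1)(1/R₁ − 1/R₂) → f = 28.36 cm (converging lens)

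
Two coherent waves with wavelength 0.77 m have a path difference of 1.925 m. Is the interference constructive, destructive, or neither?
destructive — path difference = 2.5λ, an odd multiple of λ/2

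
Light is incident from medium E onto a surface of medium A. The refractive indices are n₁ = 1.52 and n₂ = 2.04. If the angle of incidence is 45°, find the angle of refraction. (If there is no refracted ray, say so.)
sin θ₂ = (n₁/n₂)·sin θ₁ = 0.5269 → θ₂ = 31.79°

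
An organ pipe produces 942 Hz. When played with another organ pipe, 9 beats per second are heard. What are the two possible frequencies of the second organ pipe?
f₂ = 942 ± 9 Hz → 951 Hz or 933 Hz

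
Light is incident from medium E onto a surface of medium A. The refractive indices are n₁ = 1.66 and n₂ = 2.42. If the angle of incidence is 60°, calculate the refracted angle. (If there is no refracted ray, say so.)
sin θ₂ = (n₁/n₂)·sin θ₁ = 0.5941 → θ₂ = 36.44°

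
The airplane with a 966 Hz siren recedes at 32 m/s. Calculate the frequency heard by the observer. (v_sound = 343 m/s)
f_obs = f·v/(v + v_s) = 883.6 Hz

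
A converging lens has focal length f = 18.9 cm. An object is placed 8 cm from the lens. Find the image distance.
1/di = 1/f − 1/do → di = -13.87 cm (virtual image)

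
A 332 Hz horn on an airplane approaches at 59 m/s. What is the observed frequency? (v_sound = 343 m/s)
f_obs = f·v/(v − v_s) = 401 Hz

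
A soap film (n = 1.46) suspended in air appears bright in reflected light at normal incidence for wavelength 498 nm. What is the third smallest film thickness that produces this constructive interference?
2nt = (m − ½)λ with m = 3 → t = (m − ½)λ/(2n) = 426.4 nm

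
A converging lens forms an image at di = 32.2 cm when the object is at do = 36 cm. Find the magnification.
M = −di/do = -0.8944 (inverted image)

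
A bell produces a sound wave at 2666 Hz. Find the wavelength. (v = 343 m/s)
λ = v/f = 0.1287 m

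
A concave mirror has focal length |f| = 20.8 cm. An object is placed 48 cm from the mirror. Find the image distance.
f = +20.8 cm (concave); 1/di = 1/f − 1/do → di = 36.71 cm (real image, in front of mirror)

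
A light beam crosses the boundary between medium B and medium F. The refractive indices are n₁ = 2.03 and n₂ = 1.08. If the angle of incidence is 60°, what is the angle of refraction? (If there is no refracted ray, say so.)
sin θ₂ = (n₁/n₂)·sin θ₁ = 1.628 > 1, so there is no refracted ray — the light undergoes total internal reflection.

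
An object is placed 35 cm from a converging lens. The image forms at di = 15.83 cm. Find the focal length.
1/f = 1/do + 1/di → f = 10.9 cm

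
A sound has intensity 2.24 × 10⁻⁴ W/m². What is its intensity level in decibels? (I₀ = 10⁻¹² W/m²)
β = 10·log₁₀(I/I₀) = 83.5 dB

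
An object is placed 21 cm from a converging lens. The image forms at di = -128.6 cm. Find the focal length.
1/f = 1/do + 1/di → f = 25.1 cm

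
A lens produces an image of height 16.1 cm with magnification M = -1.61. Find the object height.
ho = |hi|/|M| = 10 cm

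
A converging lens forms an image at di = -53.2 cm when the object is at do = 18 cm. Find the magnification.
M = −di/do = 2.956 (upright image)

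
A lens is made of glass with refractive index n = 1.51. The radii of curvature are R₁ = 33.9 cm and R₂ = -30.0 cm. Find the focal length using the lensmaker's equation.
1/f = (n − 1)(1/R₁ − 1/R₂) → f = 31.21 cm (converging lens)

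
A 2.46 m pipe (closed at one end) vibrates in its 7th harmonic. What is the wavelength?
λₙ = 4L/n = 1.406 m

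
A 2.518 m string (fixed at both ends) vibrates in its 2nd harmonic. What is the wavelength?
λₙ = 2L/n = 2.518 m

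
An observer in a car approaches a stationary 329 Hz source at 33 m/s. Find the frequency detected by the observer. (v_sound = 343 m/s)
f_obs = f·(v + v_o)/v = 360.7 Hz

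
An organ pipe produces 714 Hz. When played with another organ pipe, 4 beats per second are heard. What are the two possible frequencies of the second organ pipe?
f₂ = 714 ± 4 Hz → 718 Hz or 710 Hz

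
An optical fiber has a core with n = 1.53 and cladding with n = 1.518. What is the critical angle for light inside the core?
θc = arcsin(n_cladding/n_core) = 82.82°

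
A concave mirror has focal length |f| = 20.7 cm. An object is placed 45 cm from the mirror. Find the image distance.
f = +20.7 cm (concave); 1/di = 1/f − 1/do → di = 38.33 cm (real image, in front of mirror)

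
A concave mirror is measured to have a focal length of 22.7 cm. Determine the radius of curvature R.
R = 2|f| = 45.4 cm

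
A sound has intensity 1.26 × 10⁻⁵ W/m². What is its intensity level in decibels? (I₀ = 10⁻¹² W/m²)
β = 10·log₁₀(I/I₀) = 71 dB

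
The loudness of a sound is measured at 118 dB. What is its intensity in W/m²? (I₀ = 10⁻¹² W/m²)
I = I₀·10^(β/10) = 6.31 × 10⁻¹ W/m²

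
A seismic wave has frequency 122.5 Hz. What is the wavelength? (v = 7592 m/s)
λ = v/f = 61.98 m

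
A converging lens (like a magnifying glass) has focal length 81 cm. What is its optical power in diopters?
P = 1/f = 1.235 D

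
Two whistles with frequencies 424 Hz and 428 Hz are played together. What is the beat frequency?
4 Hz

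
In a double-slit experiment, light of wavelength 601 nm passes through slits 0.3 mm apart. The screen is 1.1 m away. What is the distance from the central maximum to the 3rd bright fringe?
y = mλL/d = 6.611 mm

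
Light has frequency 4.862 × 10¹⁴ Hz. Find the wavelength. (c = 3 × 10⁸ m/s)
λ = c/f = 617 nm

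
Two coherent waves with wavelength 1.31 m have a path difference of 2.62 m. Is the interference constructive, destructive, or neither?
constructive — path difference = 2λ, a whole number of wavelengths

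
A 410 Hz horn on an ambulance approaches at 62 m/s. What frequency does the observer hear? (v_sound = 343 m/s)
f_obs = f·v/(v − v_s) = 500.5 Hz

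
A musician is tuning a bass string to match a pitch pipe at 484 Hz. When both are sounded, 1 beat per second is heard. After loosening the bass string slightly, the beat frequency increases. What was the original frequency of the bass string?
483 Hz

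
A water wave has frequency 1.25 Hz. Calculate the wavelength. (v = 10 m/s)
λ = v/f = 8 m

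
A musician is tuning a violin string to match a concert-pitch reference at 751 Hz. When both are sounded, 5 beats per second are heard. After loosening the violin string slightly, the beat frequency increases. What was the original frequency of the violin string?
746 Hz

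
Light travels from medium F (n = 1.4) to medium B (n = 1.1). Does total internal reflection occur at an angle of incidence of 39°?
θc = arcsin(n₂/n₁) = 51.79°; 39° < θc, so no — the ray refracts.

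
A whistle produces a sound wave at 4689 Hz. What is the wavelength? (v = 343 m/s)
λ = v/f = 0.07315 m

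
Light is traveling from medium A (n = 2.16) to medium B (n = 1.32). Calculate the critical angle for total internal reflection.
θc = arcsin(n₂/n₁) = 37.67°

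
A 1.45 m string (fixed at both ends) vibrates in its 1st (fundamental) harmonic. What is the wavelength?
λₙ = 2L/n = 2.9 m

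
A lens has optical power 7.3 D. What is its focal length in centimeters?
f = 1/P = 13.7 cm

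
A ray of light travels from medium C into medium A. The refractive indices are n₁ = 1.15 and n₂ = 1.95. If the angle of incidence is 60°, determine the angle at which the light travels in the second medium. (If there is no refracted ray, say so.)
sin θ₂ = (n₁/n₂)·sin θ₁ = 0.5107 → θ₂ = 30.71°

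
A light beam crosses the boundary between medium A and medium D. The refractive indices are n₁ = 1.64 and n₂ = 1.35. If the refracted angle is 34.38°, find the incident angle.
sin θ₁ = (n₂/n₁)·sin θ₂ → θ₁ = 27.7°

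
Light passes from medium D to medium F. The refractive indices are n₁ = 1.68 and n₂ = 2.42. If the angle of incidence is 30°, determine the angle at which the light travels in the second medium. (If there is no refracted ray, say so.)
sin θ₂ = (n₁/n₂)·sin θ₁ = 0.3471 → θ₂ = 20.31°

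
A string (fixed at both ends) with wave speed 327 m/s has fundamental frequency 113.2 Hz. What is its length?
L = v/(2f₁) = 1.444 m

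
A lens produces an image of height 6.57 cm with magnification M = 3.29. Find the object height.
ho = |hi|/|M| = 1.997 cm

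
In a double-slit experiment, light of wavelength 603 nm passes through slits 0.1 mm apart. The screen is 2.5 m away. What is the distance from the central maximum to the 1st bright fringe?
y = mλL/d = 15.07 mm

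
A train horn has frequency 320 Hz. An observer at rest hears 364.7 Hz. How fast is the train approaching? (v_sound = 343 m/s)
v_s = v·(1 − f/f_obs) = 42.04 m/s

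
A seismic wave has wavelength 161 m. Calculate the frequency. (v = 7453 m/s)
f = v/λ = 46.29 Hz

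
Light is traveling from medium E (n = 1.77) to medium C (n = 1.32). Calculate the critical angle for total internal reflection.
θc = arcsin(n₂/n₁) = 48.22°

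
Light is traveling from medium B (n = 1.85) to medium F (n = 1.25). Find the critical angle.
θc = arcsin(n₂/n₁) = 42.51°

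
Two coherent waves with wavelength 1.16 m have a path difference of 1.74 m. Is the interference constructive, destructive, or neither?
destructive — path difference = 1.5λ, an odd multiple of λ/2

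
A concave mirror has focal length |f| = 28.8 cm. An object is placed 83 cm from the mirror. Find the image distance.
f = +28.8 cm (concave); 1/di = 1/f − 1/do → di = 44.1 cm (real image, in front of mirror)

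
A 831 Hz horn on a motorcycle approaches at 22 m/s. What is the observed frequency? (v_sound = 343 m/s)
f_obs = f·v/(v − v_s) = 888 Hz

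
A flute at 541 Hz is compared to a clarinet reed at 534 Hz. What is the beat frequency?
7 Hz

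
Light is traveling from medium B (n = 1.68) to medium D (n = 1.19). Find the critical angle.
θc = arcsin(n₂/n₁) = 45.1°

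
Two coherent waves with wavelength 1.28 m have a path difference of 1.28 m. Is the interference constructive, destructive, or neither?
constructive — path difference = 1λ, a whole number of wavelengths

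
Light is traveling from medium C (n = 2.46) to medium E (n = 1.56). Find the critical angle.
θc = arcsin(n₂/n₁) = 39.36°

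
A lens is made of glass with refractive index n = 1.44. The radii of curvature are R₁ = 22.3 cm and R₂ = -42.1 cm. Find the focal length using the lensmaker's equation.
1/f = (n − 1)(1/R₁ − 1/R₂) → f = 33.13 cm (converging lens)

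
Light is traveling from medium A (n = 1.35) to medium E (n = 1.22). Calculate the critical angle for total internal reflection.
θc = arcsin(n₂/n₁) = 64.65°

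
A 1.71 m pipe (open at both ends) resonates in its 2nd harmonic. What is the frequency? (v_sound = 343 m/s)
fₙ = nv/(2L) = 200.6 Hz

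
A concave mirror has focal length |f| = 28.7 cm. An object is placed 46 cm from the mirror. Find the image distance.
f = +28.7 cm (concave); 1/di = 1/f − 1/do → di = 76.31 cm (real image, in front of mirror)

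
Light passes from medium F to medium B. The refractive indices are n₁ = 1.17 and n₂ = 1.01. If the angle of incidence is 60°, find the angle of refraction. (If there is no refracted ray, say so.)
sin θ₂ = (n₁/n₂)·sin θ₁ = 1.003 > 1, so there is no refracted ray — the light undergoes total internal reflection.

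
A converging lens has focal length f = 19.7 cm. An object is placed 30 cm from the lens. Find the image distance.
1/di = 1/f − 1/do → di = 57.38 cm (real image)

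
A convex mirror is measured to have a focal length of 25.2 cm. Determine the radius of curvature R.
R = 2|f| = 50.4 cm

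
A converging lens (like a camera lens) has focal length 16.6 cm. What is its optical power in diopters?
P = 1/f = 6.024 D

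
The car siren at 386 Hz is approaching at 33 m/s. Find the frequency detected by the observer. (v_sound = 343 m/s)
f_obs = f·v/(v − v_s) = 427.1 Hz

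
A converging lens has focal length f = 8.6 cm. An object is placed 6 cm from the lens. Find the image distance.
1/di = 1/f − 1/do → di = -19.85 cm (virtual image)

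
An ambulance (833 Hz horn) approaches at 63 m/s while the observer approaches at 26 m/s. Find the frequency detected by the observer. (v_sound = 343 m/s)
f_obs = f·(v + v_o)/(v − v_s) = 1098 Hz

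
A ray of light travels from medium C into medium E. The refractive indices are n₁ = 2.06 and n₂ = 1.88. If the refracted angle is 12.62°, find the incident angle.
sin θ₁ = (n₂/n₁)·sin θ₂ → θ₁ = 11.5°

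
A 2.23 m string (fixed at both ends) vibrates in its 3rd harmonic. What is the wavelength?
λₙ = 2L/n = 1.487 m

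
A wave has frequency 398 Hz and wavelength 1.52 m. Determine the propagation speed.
v = fλ = 605 m/s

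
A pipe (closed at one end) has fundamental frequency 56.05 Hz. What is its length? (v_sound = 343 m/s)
L = v/(4f₁) = 1.53 m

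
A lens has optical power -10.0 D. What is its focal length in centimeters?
f = 1/P = -10 cm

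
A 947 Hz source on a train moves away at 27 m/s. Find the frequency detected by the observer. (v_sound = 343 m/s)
f_obs = f·v/(v + v_s) = 877.9 Hz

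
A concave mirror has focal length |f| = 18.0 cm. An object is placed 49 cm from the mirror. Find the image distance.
f = +18.0 cm (concave); 1/di = 1/f − 1/do → di = 28.45 cm (real image, in front of mirror)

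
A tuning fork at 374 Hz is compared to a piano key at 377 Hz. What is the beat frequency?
3 Hz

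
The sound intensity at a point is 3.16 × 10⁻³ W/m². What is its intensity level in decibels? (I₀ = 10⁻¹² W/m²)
β = 10·log₁₀(I/I₀) = 95 dB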